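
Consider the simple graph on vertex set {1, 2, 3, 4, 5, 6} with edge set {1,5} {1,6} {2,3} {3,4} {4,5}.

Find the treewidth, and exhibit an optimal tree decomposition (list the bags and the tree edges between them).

Every bag has size at most 2, so the width is 2 − 1 = 1 and tw(G) ≤ 1. Since G has at least one edge (e.g. 6–1), it is not an edgeless graph, so tw(G) ≥ 1. Combining the bounds, tw(G) = 1.

Treewidth 1.
One optimal decomposition is:
Bags: B1 = {1, 6}  B2 = {1, 5}  B3 = {4, 5}  B4 = {3, 4}  B5 = {2, 3}
Tree: B1–B2, B2–B3, B3–B4, B4–B5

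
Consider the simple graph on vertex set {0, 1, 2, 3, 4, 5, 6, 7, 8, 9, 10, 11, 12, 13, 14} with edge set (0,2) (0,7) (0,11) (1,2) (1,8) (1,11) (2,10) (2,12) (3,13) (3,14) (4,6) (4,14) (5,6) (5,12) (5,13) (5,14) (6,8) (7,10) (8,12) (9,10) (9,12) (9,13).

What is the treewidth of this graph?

3

A width-3 tree decomposition is:
Bags: B1 = {3, 4, 6, 14}  B2 = {3, 5, 6, 14}  B3 = {3, 5, 6, 13}  B4 = {5, 6, 8, 13}  B5 = {5, 8, 12, 13}  B6 = {8, 9, 12, 13}  B7 = {1, 8, 9, 12}  B8 = {1, 2, 9, 12}  B9 = {1, 2, 9, 10}  B10 = {1, 2, 10, 11}  B11 = {0, 2, 10, 11}  B12 = {0, 7, 10, 11}
Tree: B1–B2, B2–B3, B3–B4, B4–B5, B5–B6, B6–B7, B7–B8, B8–B9, B9–B10, B10–B11, B11–B12
Each bag holds 4 vertices, so the decomposition has width 3, which upper-bounds the treewidth. For the lower bound: the 4 vertex sets {3,4,14}, {6}, {5}, {8,9,12,13} are disjoint, each induces a connected subgraph, and every pair is joined by at least one edge of G. Contracting each set to a single vertex therefore yields K_{4} as a minor, and since treewidth is minor-monotone, tw(G) ≥ tw(K_{4}) = 3. The upper and lower bounds meet at 3, so that is the treewidth.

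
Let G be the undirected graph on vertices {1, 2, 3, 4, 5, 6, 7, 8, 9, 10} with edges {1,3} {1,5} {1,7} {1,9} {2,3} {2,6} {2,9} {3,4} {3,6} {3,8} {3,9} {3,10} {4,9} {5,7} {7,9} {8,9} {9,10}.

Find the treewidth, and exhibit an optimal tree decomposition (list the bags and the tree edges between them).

Treewidth 2.
Bags: B1 = {2, 3, 9}  B2 = {1, 3, 9}  B3 = {3, 8, 9}  B4 = {2, 3, 6}  B5 = {3, 4, 9}  B6 = {3, 9, 10}  B7 = {1, 7, 9}  B8 = {1, 5, 7}
Tree: B1–B2, B1–B3, B1–B4, B1–B5, B2–B6, B2–B7, B7–B8

Every bag has size at most 3, so the width is 3 − 1 = 2 and tw(G) ≤ 2. On the other hand G contains the 3-clique {1, 3, 9}. A clique must lie in a single bag of any decomposition, so no decomposition can have width below 2. Therefore the treewidth is 2.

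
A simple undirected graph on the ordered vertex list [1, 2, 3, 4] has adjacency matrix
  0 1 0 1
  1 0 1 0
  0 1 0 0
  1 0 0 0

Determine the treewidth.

A width-1 tree decomposition is:
Bags: B1 = {1, 4}  B2 = {1, 2}  B3 = {2, 3}
Tree: B1–B2, B2–B3
The largest bag has 2 vertices, giving width 1; this decomposition certifies tw(G) ≤ 1. Since G has at least one edge (e.g. 4–1), it is not an edgeless graph, so tw(G) ≥ 1. Combining the bounds, tw(G) = 1.

1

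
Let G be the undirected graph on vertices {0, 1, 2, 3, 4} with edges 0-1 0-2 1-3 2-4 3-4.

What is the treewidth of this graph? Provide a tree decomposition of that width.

The largest bag has 3 vertices, giving width 2; this decomposition certifies tw(G) ≤ 2. For the lower bound, G contains the cycle 4–3–1–0–2–4, so G is not a forest; only forests have treewidth ≤ 1, hence tw(G) ≥ 2. Therefore the treewidth is 2.

Treewidth 2.
One optimal decomposition is:
Bags: B1 = {1, 3, 4}  B2 = {0, 1, 4}  B3 = {0, 2, 4}
Tree: B1–B2, B2–B3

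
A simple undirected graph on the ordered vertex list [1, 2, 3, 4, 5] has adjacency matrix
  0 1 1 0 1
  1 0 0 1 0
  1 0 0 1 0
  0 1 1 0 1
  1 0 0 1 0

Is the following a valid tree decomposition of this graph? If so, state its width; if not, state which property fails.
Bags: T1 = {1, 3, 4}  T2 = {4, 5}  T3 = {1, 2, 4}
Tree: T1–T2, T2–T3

A tree decomposition must satisfy three properties: every vertex lies in some bag; for every edge, both endpoints lie together in some bag; and for every vertex, the bags containing it form a connected subtree. Here edge (1,5) lies in no bag, so the decomposition is invalid.

No — edge (1,5) lies in no bag.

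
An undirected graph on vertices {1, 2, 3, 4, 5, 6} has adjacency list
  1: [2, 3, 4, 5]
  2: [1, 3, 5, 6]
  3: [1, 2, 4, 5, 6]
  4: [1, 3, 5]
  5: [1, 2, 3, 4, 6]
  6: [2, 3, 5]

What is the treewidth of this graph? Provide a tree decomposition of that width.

Treewidth 3.
Bags: B1 = {1, 2, 3, 5}  B2 = {1, 3, 4, 5}  B3 = {2, 3, 5, 6}
Tree: B1–B2, B1–B3

Every bag has size at most 4, so the width is 4 − 1 = 3 and tw(G) ≤ 3. For the lower bound, the 4 vertices {1, 2, 3, 5} are pairwise adjacent, and any tree decomposition puts a clique entirely inside one bag — forcing width ≥ 3. Therefore the treewidth is 3.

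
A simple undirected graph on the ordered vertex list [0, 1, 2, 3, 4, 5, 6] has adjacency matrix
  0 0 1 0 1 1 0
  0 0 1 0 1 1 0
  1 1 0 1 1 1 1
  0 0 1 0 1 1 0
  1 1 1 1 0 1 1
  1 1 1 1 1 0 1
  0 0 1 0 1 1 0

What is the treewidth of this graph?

A width-3 tree decomposition is:
Bags: B1 = {0, 2, 4, 5}  B2 = {2, 4, 5, 6}  B3 = {1, 2, 4, 5}  B4 = {2, 3, 4, 5}
Tree: B1–B2, B2–B3, B3–B4
Every bag has size at most 4, so the width is 4 − 1 = 3 and tw(G) ≤ 3. For the lower bound, the 4 vertices {0, 2, 4, 5} are pairwise adjacent, and any tree decomposition puts a clique entirely inside one bag — forcing width ≥ 3. The upper and lower bounds meet at 3, so that is the treewidth.

3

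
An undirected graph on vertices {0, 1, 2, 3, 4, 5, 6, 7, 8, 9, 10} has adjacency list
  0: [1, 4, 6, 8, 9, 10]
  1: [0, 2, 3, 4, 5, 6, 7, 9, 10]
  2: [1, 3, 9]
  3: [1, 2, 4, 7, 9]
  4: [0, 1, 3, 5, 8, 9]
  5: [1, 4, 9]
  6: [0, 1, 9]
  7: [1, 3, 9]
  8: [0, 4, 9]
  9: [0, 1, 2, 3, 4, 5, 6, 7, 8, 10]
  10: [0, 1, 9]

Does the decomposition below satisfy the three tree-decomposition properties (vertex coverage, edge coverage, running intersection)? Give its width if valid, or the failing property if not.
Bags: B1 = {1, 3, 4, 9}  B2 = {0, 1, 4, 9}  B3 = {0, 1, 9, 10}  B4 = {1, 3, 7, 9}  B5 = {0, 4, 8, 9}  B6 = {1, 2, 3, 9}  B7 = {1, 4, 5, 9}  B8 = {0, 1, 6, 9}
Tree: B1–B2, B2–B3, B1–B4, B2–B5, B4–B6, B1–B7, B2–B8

Checking the three conditions: (i) the bags cover all of {0, 1, 2, 3, 4, 5, 6, 7, 8, 9, 10}; (ii) for each edge, some bag contains both endpoints; (iii) the bags containing any fixed vertex form a subtree. All hold, so the decomposition is valid with width 4 − 1 = 3.

Yes; width 3.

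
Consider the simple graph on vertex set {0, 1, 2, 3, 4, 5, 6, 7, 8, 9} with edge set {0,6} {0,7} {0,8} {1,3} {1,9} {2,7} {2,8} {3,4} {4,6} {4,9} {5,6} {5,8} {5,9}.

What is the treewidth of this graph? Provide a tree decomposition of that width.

Treewidth 2.
Bags: B1 = {0, 2, 7}  B2 = {0, 2, 8}  B3 = {0, 6, 8}  B4 = {5, 6, 8}  B5 = {4, 5, 6}  B6 = {4, 5, 9}  B7 = {3, 4, 9}  B8 = {1, 3, 9}
Tree: B1–B2, B2–B3, B3–B4, B4–B5, B5–B6, B6–B7, B7–B8

Each bag holds 3 vertices, so the decomposition has width 2, which upper-bounds the treewidth. The edges 7–2–8–0–7 form a cycle, so G is not a tree and its treewidth is at least 2. Combining the bounds, tw(G) = 2.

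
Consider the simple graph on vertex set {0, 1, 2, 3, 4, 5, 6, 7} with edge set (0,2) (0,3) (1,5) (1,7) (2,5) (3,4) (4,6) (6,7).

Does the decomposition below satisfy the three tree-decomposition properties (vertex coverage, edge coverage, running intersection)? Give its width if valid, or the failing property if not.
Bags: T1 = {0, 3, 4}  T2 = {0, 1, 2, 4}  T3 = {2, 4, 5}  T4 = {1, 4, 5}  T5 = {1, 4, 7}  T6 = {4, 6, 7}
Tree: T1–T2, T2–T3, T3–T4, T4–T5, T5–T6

A tree decomposition must satisfy three properties: every vertex lies in some bag; for every edge, both endpoints lie together in some bag; and for every vertex, the bags containing it form a connected subtree. Here bags containing vertex 1 are not connected in the tree, so the decomposition is invalid.

No — bags containing vertex 1 are not connected in the tree.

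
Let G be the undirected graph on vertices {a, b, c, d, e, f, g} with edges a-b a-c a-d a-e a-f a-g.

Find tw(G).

A width-1 tree decomposition is:
Bags: B1 = {a, g}  B2 = {a, f}  B3 = {a, c}  B4 = {a, b}  B5 = {a, d}  B6 = {a, e}
Tree: B1–B2, B2–B3, B2–B4, B1–B5, B5–B6
Every bag has size at most 2, so the width is 2 − 1 = 1 and tw(G) ≤ 1. Since G has at least one edge (e.g. a–g), it is not an edgeless graph, so tw(G) ≥ 1. The upper and lower bounds meet at 1, so that is the treewidth.

1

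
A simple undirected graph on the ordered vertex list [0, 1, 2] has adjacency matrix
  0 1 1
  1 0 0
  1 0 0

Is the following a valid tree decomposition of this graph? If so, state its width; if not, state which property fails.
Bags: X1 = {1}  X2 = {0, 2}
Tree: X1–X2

A tree decomposition must satisfy three properties: every vertex lies in some bag; for every edge, both endpoints lie together in some bag; and for every vertex, the bags containing it form a connected subtree. Here edge (0,1) lies in no bag, so the decomposition is invalid.

No — edge (0,1) lies in no bag.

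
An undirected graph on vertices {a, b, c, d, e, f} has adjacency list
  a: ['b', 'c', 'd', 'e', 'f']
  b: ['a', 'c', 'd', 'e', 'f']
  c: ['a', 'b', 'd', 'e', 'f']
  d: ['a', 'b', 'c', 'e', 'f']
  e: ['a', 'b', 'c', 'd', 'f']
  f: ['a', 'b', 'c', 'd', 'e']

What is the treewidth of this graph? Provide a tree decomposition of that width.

A single bag containing all 6 vertices is trivially a valid decomposition of width 5. On the other hand G contains the 6-clique {a, b, c, d, e, f}. A clique must lie in a single bag of any decomposition, so no decomposition can have width below 5. Therefore the treewidth is 5.

Treewidth 5.
Bags: B1 = {a, b, c, d, e, f}
Tree: (single bag)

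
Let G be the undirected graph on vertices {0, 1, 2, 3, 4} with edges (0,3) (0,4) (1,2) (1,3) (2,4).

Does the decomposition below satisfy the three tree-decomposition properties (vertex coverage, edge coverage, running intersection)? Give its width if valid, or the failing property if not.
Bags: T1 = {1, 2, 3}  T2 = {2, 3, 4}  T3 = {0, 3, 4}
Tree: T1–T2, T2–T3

Checking the three conditions: (i) the bags cover all of {0, 1, 2, 3, 4}; (ii) for each edge, some bag contains both endpoints; (iii) the bags containing any fixed vertex form a subtree. All hold, so the decomposition is valid with width 3 − 1 = 2.

Yes; width 2.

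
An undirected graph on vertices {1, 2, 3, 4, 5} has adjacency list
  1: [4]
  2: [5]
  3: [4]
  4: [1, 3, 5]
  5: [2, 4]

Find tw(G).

1

A width-1 tree decomposition is:
Bags: B1 = {4, 5}  B2 = {3, 4}  B3 = {1, 4}  B4 = {2, 5}
Tree: B1–B2, B2–B3, B1–B4
The largest bag has 2 vertices, giving width 1; this decomposition certifies tw(G) ≤ 1. Any graph with an edge has treewidth ≥ 1, and G has the edge 5–4. Combining the bounds, tw(G) = 1.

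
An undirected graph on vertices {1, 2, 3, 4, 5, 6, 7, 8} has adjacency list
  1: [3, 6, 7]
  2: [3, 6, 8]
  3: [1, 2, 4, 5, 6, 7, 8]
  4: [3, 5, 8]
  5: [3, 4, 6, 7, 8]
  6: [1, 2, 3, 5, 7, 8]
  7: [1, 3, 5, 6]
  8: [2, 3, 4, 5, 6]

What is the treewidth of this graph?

3

A width-3 tree decomposition is:
Bags: B1 = {3, 5, 6, 7}  B2 = {3, 5, 6, 8}  B3 = {3, 4, 5, 8}  B4 = {1, 3, 6, 7}  B5 = {2, 3, 6, 8}
Tree: B1–B2, B2–B3, B1–B4, B2–B5
The largest bag has 4 vertices, giving width 3; this decomposition certifies tw(G) ≤ 3. On the other hand G contains the 4-clique {3, 4, 5, 8}. A clique must lie in a single bag of any decomposition, so no decomposition can have width below 3. Hence tw(G) = 3 exactly.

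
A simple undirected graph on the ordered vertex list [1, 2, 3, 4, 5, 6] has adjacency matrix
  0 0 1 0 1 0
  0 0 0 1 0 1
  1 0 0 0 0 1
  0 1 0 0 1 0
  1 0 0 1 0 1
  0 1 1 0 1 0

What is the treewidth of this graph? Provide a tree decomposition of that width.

Each bag holds 3 vertices, so the decomposition has width 2, which upper-bounds the treewidth. The edges 3–1–5–6–3 form a cycle, so G is not a tree and its treewidth is at least 2. The upper and lower bounds meet at 2, so that is the treewidth.

Treewidth 2.
Bags: B1 = {1, 3, 6}  B2 = {1, 5, 6}  B3 = {2, 5, 6}  B4 = {2, 4, 5}
Tree: B1–B2, B2–B3, B3–B4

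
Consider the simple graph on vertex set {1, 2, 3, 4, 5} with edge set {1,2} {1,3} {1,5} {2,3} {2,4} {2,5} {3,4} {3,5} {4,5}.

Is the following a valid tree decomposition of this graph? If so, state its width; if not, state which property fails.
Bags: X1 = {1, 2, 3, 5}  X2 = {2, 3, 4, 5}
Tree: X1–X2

Yes; width 3.

Vertex coverage: the bags together contain {1, 2, 3, 4, 5}, the full vertex set. Edge coverage: each edge of G has both endpoints in at least one bag. Running intersection: for every vertex, the bags containing it form a connected subtree. All three properties hold, so this is a valid tree decomposition of width max|bag| − 1 = 3, and hence tw(G) ≤ 3.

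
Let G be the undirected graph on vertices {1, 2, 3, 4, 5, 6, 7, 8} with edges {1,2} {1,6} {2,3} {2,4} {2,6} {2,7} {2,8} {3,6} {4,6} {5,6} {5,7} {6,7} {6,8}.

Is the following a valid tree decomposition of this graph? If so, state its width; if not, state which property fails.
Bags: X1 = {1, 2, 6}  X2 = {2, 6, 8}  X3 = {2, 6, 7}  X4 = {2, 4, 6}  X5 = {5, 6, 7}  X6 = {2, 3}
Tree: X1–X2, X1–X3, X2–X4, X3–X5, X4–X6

No — edge (6,3) lies in no bag.

A tree decomposition must satisfy three properties: every vertex lies in some bag; for every edge, both endpoints lie together in some bag; and for every vertex, the bags containing it form a connected subtree. Here edge (6,3) lies in no bag, so the decomposition is invalid.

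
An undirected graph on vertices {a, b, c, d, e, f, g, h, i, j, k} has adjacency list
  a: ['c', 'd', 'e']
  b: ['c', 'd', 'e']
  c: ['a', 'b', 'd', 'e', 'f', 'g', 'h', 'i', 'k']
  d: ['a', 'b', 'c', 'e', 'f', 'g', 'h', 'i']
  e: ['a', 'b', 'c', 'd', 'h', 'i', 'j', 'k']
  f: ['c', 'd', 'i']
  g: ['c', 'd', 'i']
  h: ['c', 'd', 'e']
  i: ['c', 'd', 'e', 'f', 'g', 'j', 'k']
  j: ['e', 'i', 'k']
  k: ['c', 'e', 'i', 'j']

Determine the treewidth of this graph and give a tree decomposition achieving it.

Treewidth 3.
Bags: B1 = {c, d, e, i}  B2 = {c, e, i, k}  B3 = {a, c, d, e}  B4 = {c, d, f, i}  B5 = {e, i, j, k}  B6 = {c, d, e, h}  B7 = {b, c, d, e}  B8 = {c, d, g, i}
Tree: B1–B2, B1–B3, B1–B4, B2–B5, B3–B6, B6–B7, B4–B8

Each bag holds 4 vertices, so the decomposition has width 3, which upper-bounds the treewidth. For the lower bound, the 4 vertices {e, i, j, k} are pairwise adjacent, and any tree decomposition puts a clique entirely inside one bag — forcing width ≥ 3. Therefore the treewidth is 3.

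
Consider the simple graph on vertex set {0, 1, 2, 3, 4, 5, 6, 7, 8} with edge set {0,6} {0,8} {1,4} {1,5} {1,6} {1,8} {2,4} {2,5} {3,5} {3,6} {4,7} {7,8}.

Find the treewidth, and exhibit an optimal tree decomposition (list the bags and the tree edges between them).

Treewidth 3.
Bags: B1 = {2, 4, 5, 7}  B2 = {1, 4, 5, 7}  B3 = {1, 5, 7, 8}  B4 = {1, 3, 5, 8}  B5 = {1, 3, 6, 8}  B6 = {0, 3, 6, 8}
Tree: B1–B2, B2–B3, B3–B4, B4–B5, B5–B6

The largest bag has 4 vertices, giving width 3; this decomposition certifies tw(G) ≤ 3. For the lower bound: the 4 vertex sets {2,4,7}, {5}, {1}, {0,3,6,8} are disjoint, each induces a connected subgraph, and every pair is joined by at least one edge of G. Contracting each set to a single vertex therefore yields K_{4} as a minor, and since treewidth is minor-monotone, tw(G) ≥ tw(K_{4}) = 3. Therefore the treewidth is 3.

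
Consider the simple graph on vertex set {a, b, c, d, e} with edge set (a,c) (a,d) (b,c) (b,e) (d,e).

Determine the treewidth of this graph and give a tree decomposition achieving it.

Every bag has size at most 3, so the width is 3 − 1 = 2 and tw(G) ≤ 2. The edges d–e–b–c–a–d form a cycle, so G is not a tree and its treewidth is at least 2. Therefore the treewidth is 2.

Treewidth 2.
Bags: B1 = {b, d, e}  B2 = {b, c, d}  B3 = {a, c, d}
Tree: B1–B2, B2–B3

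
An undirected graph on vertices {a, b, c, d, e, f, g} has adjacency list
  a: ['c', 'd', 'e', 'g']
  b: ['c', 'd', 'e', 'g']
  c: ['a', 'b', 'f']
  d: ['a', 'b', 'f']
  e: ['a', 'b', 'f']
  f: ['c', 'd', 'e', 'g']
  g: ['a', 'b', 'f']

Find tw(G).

3

A width-3 tree decomposition is:
Bags: B1 = {a, b, c, f}  B2 = {a, b, d, f}  B3 = {a, b, f, g}  B4 = {a, b, e, f}
Tree: B1–B2, B2–B3, B3–B4
Every bag has size at most 4, so the width is 4 − 1 = 3 and tw(G) ≤ 3. For the lower bound: the 4 vertex sets {b,c}, {d,f}, {a}, {g} are disjoint, each induces a connected subgraph, and every pair is joined by at least one edge of G. Contracting each set to a single vertex therefore yields K_{4} as a minor, and since treewidth is minor-monotone, tw(G) ≥ tw(K_{4}) = 3. Combining the bounds, tw(G) = 3.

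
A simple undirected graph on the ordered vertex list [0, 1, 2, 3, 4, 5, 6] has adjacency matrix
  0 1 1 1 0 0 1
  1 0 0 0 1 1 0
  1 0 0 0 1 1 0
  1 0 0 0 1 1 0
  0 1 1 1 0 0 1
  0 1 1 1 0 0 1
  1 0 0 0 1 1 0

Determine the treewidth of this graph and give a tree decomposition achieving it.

Treewidth 3.
One optimal decomposition is:
Bags: B1 = {0, 2, 4, 5}  B2 = {0, 4, 5, 6}  B3 = {0, 3, 4, 5}  B4 = {0, 1, 4, 5}
Tree: B1–B2, B2–B3, B3–B4

Every bag has size at most 4, so the width is 4 − 1 = 3 and tw(G) ≤ 3. For the lower bound: the 4 vertex sets {0,2}, {5,6}, {4}, {3} are disjoint, each induces a connected subgraph, and every pair is joined by at least one edge of G. Contracting each set to a single vertex therefore yields K_{4} as a minor, and since treewidth is minor-monotone, tw(G) ≥ tw(K_{4}) = 3. Combining the bounds, tw(G) = 3.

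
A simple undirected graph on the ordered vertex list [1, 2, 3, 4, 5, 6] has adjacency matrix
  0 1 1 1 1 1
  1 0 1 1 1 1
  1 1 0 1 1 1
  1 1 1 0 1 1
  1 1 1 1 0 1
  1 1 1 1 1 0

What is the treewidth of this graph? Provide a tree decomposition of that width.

Treewidth 5.
Bags: B1 = {1, 2, 3, 4, 5, 6}
Tree: (single bag)

A single bag containing all 6 vertices is trivially a valid decomposition of width 5. Conversely, {1, 2, 3, 4, 5, 6} is a clique of size 6, and the vertices of any clique must share a bag in every tree decomposition; so some bag has ≥ 6 vertices and tw(G) ≥ 5. The upper and lower bounds meet at 5, so that is the treewidth.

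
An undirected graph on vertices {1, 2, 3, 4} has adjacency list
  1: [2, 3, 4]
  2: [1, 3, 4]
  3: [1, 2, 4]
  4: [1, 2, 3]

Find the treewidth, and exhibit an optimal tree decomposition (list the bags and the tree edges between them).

With just one bag of size 4, the width is 4 − 1 = 3, so tw(G) ≤ 3. For the lower bound, the 4 vertices {1, 2, 3, 4} are pairwise adjacent, and any tree decomposition puts a clique entirely inside one bag — forcing width ≥ 3. Combining the bounds, tw(G) = 3.

Treewidth 3.
Bags: B1 = {1, 2, 3, 4}
Tree: (single bag)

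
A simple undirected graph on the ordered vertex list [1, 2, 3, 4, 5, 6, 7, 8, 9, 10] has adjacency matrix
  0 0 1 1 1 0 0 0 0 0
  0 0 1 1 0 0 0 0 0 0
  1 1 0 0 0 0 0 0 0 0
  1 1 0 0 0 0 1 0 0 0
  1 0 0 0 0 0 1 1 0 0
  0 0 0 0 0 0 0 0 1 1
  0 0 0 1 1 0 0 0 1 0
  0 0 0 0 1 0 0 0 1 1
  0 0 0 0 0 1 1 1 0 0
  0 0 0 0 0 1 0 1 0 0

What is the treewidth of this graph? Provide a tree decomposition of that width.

Treewidth 2.
One optimal decomposition is:
Bags: B1 = {6, 8, 10}  B2 = {6, 8, 9}  B3 = {5, 8, 9}  B4 = {5, 7, 9}  B5 = {1, 5, 7}  B6 = {1, 4, 7}  B7 = {1, 3, 4}  B8 = {2, 3, 4}
Tree: B1–B2, B2–B3, B3–B4, B4–B5, B5–B6, B6–B7, B7–B8

Every bag has size at most 3, so the width is 3 − 1 = 2 and tw(G) ≤ 2. For the lower bound, G contains the cycle 10–6–9–8–10, so G is not a forest; only forests have treewidth ≤ 1, hence tw(G) ≥ 2. Therefore the treewidth is 2.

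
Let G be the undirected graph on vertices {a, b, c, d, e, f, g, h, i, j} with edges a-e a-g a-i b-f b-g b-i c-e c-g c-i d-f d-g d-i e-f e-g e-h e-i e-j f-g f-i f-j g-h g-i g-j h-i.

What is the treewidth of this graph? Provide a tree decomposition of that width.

The largest bag has 4 vertices, giving width 3; this decomposition certifies tw(G) ≤ 3. On the other hand G contains the 4-clique {e, f, g, j}. A clique must lie in a single bag of any decomposition, so no decomposition can have width below 3. Hence tw(G) = 3 exactly.

Treewidth 3.
One such decomposition:
Bags: B1 = {a, e, g, i}  B2 = {e, f, g, i}  B3 = {e, f, g, j}  B4 = {d, f, g, i}  B5 = {c, e, g, i}  B6 = {e, g, h, i}  B7 = {b, f, g, i}
Tree: B1–B2, B2–B3, B2–B4, B1–B5, B1–B6, B2–B7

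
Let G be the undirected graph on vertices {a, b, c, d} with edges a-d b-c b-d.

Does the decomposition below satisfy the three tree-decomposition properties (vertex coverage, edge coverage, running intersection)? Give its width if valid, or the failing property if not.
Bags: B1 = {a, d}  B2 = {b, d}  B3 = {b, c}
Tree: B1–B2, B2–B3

Every vertex of G appears in some bag (union = {a, b, c, d}); every edge is covered by a bag; and for each vertex v the set of bags containing v is connected in the bag tree. The decomposition is therefore valid. The largest bag has 2 vertices, so the width is 1.

Yes; width 1.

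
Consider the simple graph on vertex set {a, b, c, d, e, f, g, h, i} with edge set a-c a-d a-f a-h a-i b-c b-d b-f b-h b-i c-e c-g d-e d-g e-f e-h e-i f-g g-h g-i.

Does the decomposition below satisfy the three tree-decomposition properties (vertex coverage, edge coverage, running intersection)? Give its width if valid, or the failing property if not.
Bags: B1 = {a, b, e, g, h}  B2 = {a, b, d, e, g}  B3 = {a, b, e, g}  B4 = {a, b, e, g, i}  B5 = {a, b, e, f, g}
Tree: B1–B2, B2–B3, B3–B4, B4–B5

A tree decomposition must satisfy three properties: every vertex lies in some bag; for every edge, both endpoints lie together in some bag; and for every vertex, the bags containing it form a connected subtree. Here vertex c appears in no bag, so the decomposition is invalid.

No — vertex c appears in no bag.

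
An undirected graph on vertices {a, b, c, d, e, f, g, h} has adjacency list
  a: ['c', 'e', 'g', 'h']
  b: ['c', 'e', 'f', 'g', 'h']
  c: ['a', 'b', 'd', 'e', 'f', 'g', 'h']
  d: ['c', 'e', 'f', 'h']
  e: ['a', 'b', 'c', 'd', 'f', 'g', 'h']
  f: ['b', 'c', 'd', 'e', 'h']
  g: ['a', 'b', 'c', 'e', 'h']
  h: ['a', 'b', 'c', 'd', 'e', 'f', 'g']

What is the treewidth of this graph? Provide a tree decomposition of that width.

Every bag has size at most 5, so the width is 5 − 1 = 4 and tw(G) ≤ 4. On the other hand G contains the 5-clique {a, c, e, g, h}. A clique must lie in a single bag of any decomposition, so no decomposition can have width below 4. Combining the bounds, tw(G) = 4.

Treewidth 4.
Bags: B1 = {c, d, e, f, h}  B2 = {b, c, e, f, h}  B3 = {b, c, e, g, h}  B4 = {a, c, e, g, h}
Tree: B1–B2, B2–B3, B3–B4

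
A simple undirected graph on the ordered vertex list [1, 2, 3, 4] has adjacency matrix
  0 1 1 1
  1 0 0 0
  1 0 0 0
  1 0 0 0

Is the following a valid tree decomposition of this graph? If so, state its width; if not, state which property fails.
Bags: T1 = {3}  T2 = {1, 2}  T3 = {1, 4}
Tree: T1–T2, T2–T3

A tree decomposition must satisfy three properties: every vertex lies in some bag; for every edge, both endpoints lie together in some bag; and for every vertex, the bags containing it form a connected subtree. Here edge (1,3) lies in no bag, so the decomposition is invalid.

No — edge (1,3) lies in no bag.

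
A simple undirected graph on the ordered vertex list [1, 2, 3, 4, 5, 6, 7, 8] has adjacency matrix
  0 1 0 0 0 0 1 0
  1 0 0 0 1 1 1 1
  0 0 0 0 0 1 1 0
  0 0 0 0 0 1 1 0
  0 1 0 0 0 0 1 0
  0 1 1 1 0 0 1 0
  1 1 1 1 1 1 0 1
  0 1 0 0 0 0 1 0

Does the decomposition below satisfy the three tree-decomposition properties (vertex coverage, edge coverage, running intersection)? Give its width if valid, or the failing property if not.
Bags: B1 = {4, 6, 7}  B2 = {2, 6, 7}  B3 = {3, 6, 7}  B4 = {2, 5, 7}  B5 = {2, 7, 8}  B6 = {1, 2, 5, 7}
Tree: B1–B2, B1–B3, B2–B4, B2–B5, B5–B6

A tree decomposition must satisfy three properties: every vertex lies in some bag; for every edge, both endpoints lie together in some bag; and for every vertex, the bags containing it form a connected subtree. Here bags containing vertex 5 are not connected in the tree, so the decomposition is invalid.

No — bags containing vertex 5 are not connected in the tree.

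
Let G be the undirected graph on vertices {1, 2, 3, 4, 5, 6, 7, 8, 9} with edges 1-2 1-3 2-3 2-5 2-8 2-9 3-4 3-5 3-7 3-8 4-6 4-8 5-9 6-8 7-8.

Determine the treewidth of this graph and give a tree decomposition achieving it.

Each bag holds 3 vertices, so the decomposition has width 2, which upper-bounds the treewidth. For the lower bound, the 3 vertices {2, 5, 9} are pairwise adjacent, and any tree decomposition puts a clique entirely inside one bag — forcing width ≥ 2. Combining the bounds, tw(G) = 2.

Treewidth 2.
Bags: B1 = {3, 7, 8}  B2 = {3, 4, 8}  B3 = {2, 3, 8}  B4 = {4, 6, 8}  B5 = {2, 3, 5}  B6 = {1, 2, 3}  B7 = {2, 5, 9}
Tree: B1–B2, B2–B3, B2–B4, B3–B5, B3–B6, B5–B7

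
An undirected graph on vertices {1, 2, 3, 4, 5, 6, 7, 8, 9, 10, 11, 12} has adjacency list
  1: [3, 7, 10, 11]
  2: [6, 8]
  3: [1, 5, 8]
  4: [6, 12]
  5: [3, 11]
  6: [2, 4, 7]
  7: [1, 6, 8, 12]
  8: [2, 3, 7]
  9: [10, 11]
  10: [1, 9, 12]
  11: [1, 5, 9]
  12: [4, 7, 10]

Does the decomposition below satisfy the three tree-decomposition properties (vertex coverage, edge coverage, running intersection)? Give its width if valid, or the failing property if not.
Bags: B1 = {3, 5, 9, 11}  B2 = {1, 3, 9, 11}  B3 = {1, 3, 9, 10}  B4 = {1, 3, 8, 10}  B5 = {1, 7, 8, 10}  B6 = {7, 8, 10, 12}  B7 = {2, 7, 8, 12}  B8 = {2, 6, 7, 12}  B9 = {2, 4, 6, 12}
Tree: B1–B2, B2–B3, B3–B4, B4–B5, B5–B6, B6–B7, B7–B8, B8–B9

Yes; width 3.

Every vertex of G appears in some bag (union = {1, 2, 3, 4, 5, 6, 7, 8, 9, 10, 11, 12}); every edge is covered by a bag; and for each vertex v the set of bags containing v is connected in the bag tree. The decomposition is therefore valid. The largest bag has 4 vertices, so the width is 3.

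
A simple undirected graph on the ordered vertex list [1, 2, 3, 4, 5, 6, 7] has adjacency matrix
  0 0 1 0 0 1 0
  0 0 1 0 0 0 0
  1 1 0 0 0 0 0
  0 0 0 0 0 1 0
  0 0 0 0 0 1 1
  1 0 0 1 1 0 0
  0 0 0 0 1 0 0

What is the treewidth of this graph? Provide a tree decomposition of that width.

Treewidth 1.
One optimal decomposition is:
Bags: B1 = {1, 3}  B2 = {2, 3}  B3 = {1, 6}  B4 = {4, 6}  B5 = {5, 6}  B6 = {5, 7}
Tree: B1–B2, B1–B3, B3–B4, B3–B5, B5–B6

Every bag has size at most 2, so the width is 2 − 1 = 1 and tw(G) ≤ 1. G has an edge, so its treewidth is at least 1. Hence tw(G) = 1 exactly.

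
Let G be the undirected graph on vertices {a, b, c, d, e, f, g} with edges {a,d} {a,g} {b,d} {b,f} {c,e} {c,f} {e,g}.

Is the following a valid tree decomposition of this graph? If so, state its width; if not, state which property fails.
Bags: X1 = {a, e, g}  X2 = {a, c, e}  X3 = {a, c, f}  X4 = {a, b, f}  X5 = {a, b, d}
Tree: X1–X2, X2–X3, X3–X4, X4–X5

Yes; width 2.

Every vertex of G appears in some bag (union = {a, b, c, d, e, f, g}); every edge is covered by a bag; and for each vertex v the set of bags containing v is connected in the bag tree. The decomposition is therefore valid. The largest bag has 3 vertices, so the width is 2.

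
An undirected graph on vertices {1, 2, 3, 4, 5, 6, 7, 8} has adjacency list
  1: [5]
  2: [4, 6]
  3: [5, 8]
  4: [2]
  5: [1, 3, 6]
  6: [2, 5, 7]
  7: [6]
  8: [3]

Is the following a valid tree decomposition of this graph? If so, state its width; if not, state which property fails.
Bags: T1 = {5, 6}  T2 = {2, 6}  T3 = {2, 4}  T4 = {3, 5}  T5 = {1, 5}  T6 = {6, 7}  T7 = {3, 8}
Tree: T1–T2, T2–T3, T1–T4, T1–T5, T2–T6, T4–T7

Checking the three conditions: (i) the bags cover all of {1, 2, 3, 4, 5, 6, 7, 8}; (ii) for each edge, some bag contains both endpoints; (iii) the bags containing any fixed vertex form a subtree. All hold, so the decomposition is valid with width 2 − 1 = 1.

Yes; width 1.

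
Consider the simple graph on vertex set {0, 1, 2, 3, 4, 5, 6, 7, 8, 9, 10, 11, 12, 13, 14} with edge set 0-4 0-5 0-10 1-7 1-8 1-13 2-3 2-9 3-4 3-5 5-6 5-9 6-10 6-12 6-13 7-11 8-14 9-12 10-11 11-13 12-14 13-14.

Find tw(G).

3

A width-3 tree decomposition is:
Bags: B1 = {1, 7, 8, 11}  B2 = {1, 8, 11, 13}  B3 = {8, 11, 13, 14}  B4 = {10, 11, 13, 14}  B5 = {6, 10, 13, 14}  B6 = {6, 10, 12, 14}  B7 = {0, 6, 10, 12}  B8 = {0, 5, 6, 12}  B9 = {0, 5, 9, 12}  B10 = {0, 4, 5, 9}  B11 = {3, 4, 5, 9}  B12 = {2, 3, 4, 9}
Tree: B1–B2, B2–B3, B3–B4, B4–B5, B5–B6, B6–B7, B7–B8, B8–B9, B9–B10, B10–B11, B11–B12
Each bag holds 4 vertices, so the decomposition has width 3, which upper-bounds the treewidth. For the lower bound: the 4 vertex sets {1,7,8}, {11}, {13}, {6,10,12,14} are disjoint, each induces a connected subgraph, and every pair is joined by at least one edge of G. Contracting each set to a single vertex therefore yields K_{4} as a minor, and since treewidth is minor-monotone, tw(G) ≥ tw(K_{4}) = 3. The upper and lower bounds meet at 3, so that is the treewidth.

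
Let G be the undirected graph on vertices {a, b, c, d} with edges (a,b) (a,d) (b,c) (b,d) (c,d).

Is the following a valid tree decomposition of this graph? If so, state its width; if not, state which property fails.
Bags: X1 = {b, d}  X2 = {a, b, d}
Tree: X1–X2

No — vertex c appears in no bag.

A tree decomposition must satisfy three properties: every vertex lies in some bag; for every edge, both endpoints lie together in some bag; and for every vertex, the bags containing it form a connected subtree. Here vertex c appears in no bag, so the decomposition is invalid.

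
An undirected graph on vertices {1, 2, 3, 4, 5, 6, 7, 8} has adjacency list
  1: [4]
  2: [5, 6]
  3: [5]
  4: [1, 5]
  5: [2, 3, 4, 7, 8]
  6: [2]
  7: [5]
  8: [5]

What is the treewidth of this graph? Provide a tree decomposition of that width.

Each bag holds 2 vertices, so the decomposition has width 1, which upper-bounds the treewidth. Any graph with an edge has treewidth ≥ 1, and G has the edge 4–5. Hence tw(G) = 1 exactly.

Treewidth 1.
One optimal decomposition is:
Bags: B1 = {4, 5}  B2 = {2, 5}  B3 = {5, 7}  B4 = {5, 8}  B5 = {3, 5}  B6 = {1, 4}  B7 = {2, 6}
Tree: B1–B2, B2–B3, B3–B4, B3–B5, B1–B6, B2–B7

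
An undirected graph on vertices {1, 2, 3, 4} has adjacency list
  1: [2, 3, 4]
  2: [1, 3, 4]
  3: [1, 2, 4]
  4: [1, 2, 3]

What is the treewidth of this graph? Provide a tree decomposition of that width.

A single bag containing all 4 vertices is trivially a valid decomposition of width 3. Conversely, {1, 2, 3, 4} is a clique of size 4, and the vertices of any clique must share a bag in every tree decomposition; so some bag has ≥ 4 vertices and tw(G) ≥ 3. Therefore the treewidth is 3.

Treewidth 3.
One such decomposition:
Bags: B1 = {1, 2, 3, 4}
Tree: (single bag)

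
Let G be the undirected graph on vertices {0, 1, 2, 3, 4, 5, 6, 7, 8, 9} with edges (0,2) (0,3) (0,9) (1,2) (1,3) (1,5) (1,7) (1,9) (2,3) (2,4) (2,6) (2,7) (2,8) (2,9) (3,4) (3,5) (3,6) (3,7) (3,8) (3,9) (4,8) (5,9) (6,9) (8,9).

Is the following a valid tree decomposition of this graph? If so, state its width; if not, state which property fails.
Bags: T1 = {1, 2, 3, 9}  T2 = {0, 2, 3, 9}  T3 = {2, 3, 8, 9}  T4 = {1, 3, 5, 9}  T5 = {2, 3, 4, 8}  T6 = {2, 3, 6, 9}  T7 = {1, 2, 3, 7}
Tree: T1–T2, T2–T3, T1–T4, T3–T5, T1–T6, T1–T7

Yes; width 3.

Every vertex of G appears in some bag (union = {0, 1, 2, 3, 4, 5, 6, 7, 8, 9}); every edge is covered by a bag; and for each vertex v the set of bags containing v is connected in the bag tree. The decomposition is therefore valid. The largest bag has 4 vertices, so the width is 3.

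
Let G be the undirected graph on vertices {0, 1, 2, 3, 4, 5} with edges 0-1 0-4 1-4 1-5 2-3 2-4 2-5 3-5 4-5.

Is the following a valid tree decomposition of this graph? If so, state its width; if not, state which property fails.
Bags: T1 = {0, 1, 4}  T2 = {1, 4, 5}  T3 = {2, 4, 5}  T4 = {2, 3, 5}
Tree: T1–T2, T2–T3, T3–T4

Yes; width 2.

Every vertex of G appears in some bag (union = {0, 1, 2, 3, 4, 5}); every edge is covered by a bag; and for each vertex v the set of bags containing v is connected in the bag tree. The decomposition is therefore valid. The largest bag has 3 vertices, so the width is 2.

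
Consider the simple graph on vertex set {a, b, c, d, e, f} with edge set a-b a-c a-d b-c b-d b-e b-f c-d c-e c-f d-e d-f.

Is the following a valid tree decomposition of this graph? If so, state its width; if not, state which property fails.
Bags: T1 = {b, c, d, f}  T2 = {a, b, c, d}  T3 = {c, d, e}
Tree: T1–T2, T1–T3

A tree decomposition must satisfy three properties: every vertex lies in some bag; for every edge, both endpoints lie together in some bag; and for every vertex, the bags containing it form a connected subtree. Here edge (b,e) lies in no bag, so the decomposition is invalid.

No — edge (b,e) lies in no bag.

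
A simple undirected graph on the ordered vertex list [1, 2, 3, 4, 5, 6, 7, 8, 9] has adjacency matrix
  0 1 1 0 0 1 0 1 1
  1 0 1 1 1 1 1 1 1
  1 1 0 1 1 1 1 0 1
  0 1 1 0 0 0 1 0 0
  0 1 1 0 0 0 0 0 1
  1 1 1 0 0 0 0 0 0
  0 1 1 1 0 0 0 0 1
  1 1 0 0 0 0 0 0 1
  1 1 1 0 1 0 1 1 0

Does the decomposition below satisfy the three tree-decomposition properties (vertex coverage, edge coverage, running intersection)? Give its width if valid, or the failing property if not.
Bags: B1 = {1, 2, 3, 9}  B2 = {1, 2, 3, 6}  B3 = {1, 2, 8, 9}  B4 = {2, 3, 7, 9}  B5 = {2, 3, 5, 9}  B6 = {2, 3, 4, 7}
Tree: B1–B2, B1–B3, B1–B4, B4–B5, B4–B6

Yes; width 3.

Vertex coverage: the bags together contain {1, 2, 3, 4, 5, 6, 7, 8, 9}, the full vertex set. Edge coverage: each edge of G has both endpoints in at least one bag. Running intersection: for every vertex, the bags containing it form a connected subtree. All three properties hold, so this is a valid tree decomposition of width max|bag| − 1 = 3, and hence tw(G) ≤ 3.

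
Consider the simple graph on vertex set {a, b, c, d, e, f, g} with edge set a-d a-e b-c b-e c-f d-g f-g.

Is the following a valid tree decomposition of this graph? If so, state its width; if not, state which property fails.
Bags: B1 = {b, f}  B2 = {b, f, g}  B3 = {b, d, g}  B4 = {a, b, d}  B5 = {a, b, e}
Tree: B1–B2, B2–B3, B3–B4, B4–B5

No — vertex c appears in no bag.

A tree decomposition must satisfy three properties: every vertex lies in some bag; for every edge, both endpoints lie together in some bag; and for every vertex, the bags containing it form a connected subtree. Here vertex c appears in no bag, so the decomposition is invalid.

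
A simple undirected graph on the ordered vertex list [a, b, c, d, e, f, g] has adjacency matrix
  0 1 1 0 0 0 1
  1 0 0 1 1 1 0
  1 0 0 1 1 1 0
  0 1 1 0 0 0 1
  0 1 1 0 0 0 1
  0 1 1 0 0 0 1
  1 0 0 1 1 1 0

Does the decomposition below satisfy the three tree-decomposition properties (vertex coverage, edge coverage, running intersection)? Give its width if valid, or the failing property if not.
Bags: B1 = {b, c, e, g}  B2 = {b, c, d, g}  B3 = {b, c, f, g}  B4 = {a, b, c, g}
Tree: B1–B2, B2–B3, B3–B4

Yes; width 3.

Every vertex of G appears in some bag (union = {a, b, c, d, e, f, g}); every edge is covered by a bag; and for each vertex v the set of bags containing v is connected in the bag tree. The decomposition is therefore valid. The largest bag has 4 vertices, so the width is 3.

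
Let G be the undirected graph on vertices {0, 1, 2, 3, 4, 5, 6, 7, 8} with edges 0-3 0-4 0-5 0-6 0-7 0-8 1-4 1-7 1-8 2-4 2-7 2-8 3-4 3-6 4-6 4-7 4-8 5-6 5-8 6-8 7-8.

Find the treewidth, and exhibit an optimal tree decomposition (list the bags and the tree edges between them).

Treewidth 3.
Bags: B1 = {0, 4, 6, 8}  B2 = {0, 5, 6, 8}  B3 = {0, 4, 7, 8}  B4 = {0, 3, 4, 6}  B5 = {1, 4, 7, 8}  B6 = {2, 4, 7, 8}
Tree: B1–B2, B1–B3, B1–B4, B3–B5, B5–B6

Every bag has size at most 4, so the width is 4 − 1 = 3 and tw(G) ≤ 3. On the other hand G contains the 4-clique {0, 4, 6, 8}. A clique must lie in a single bag of any decomposition, so no decomposition can have width below 3. The upper and lower bounds meet at 3, so that is the treewidth.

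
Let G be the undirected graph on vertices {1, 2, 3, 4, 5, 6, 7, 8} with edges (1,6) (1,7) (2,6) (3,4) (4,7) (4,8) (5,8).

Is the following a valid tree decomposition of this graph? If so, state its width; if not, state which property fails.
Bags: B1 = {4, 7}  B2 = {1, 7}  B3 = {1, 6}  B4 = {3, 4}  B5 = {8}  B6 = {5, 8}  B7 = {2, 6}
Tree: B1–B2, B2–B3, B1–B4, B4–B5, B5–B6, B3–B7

No — edge (4,8) lies in no bag.

A tree decomposition must satisfy three properties: every vertex lies in some bag; for every edge, both endpoints lie together in some bag; and for every vertex, the bags containing it form a connected subtree. Here edge (4,8) lies in no bag, so the decomposition is invalid.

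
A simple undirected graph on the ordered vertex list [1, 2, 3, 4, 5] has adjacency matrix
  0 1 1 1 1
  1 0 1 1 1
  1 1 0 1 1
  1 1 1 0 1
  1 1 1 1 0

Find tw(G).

A width-4 tree decomposition is:
Bags: B1 = {1, 2, 3, 4, 5}
Tree: (single bag)
With just one bag of size 5, the width is 5 − 1 = 4, so tw(G) ≤ 4. Conversely, {1, 2, 3, 4, 5} is a clique of size 5, and the vertices of any clique must share a bag in every tree decomposition; so some bag has ≥ 5 vertices and tw(G) ≥ 4. The upper and lower bounds meet at 4, so that is the treewidth.

4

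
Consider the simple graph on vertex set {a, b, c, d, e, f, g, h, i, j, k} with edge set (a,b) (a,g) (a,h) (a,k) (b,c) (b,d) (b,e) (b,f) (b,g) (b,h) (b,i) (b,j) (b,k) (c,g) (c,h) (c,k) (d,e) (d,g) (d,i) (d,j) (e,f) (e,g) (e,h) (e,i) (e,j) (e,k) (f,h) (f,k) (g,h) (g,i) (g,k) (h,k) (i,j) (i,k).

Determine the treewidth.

4

A width-4 tree decomposition is:
Bags: B1 = {b, e, g, h, k}  B2 = {b, e, g, i, k}  B3 = {b, e, f, h, k}  B4 = {b, d, e, g, i}  B5 = {b, d, e, i, j}  B6 = {a, b, g, h, k}  B7 = {b, c, g, h, k}
Tree: B1–B2, B1–B3, B2–B4, B4–B5, B1–B6, B6–B7
The largest bag has 5 vertices, giving width 4; this decomposition certifies tw(G) ≤ 4. On the other hand G contains the 5-clique {b, d, e, g, i}. A clique must lie in a single bag of any decomposition, so no decomposition can have width below 4. The upper and lower bounds meet at 4, so that is the treewidth.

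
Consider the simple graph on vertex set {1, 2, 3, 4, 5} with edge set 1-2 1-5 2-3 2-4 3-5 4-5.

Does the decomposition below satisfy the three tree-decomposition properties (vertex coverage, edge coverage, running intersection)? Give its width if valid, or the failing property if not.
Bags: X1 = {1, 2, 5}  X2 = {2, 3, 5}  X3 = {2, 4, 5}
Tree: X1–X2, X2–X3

Yes; width 2.

Every vertex of G appears in some bag (union = {1, 2, 3, 4, 5}); every edge is covered by a bag; and for each vertex v the set of bags containing v is connected in the bag tree. The decomposition is therefore valid. The largest bag has 3 vertices, so the width is 2.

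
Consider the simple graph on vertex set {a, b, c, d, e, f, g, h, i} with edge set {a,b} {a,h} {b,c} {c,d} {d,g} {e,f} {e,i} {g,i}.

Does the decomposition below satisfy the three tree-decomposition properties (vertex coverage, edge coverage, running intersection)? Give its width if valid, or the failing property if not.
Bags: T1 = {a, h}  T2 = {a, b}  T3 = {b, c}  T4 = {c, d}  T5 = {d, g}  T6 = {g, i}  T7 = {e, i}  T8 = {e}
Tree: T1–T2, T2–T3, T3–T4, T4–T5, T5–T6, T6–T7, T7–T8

No — vertex f appears in no bag.

A tree decomposition must satisfy three properties: every vertex lies in some bag; for every edge, both endpoints lie together in some bag; and for every vertex, the bags containing it form a connected subtree. Here vertex f appears in no bag, so the decomposition is invalid.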